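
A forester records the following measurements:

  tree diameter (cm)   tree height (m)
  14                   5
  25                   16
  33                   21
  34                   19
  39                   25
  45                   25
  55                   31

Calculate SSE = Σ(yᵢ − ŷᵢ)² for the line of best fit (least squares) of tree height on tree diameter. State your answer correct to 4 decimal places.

22.9050

n = 7, Σx = 245, Σy = 142, Σxy = 5614, Σx² = 9637, Σy² = 3294
Sxx = Σx² − (Σx)²/n = 9637 − 8575 = 1062
Sxy = Σxy − (Σx)(Σy)/n = 5614 − 4970 = 644
Syy = Σy² − (Σy)²/n = 3294 − 2880.571429 = 413.428571
b = Sxy/Sxx = 644/1062 = 0.606403
SSE = Syy − b·Sxy = 413.428571 − 0.606403·644 = 22.905031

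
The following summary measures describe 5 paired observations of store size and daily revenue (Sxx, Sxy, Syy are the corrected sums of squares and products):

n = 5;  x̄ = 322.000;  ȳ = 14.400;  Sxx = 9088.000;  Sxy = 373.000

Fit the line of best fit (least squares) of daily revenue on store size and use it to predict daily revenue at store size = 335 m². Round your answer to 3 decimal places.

14.934

b = Sxy/Sxx = 373/9088 = 0.041043
a = ȳ − b·x̄ = 14.4 − 0.041043·322 = 1.184111
ŷ(335) = a + b·335 = 1.184111 + 0.041043·335 = 14.933561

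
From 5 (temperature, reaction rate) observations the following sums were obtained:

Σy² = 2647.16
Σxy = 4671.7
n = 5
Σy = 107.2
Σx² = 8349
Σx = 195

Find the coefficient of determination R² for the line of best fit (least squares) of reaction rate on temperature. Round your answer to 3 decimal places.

0.929

Sxx = Σx² − (Σx)²/n = 8349 − 7605 = 744
Sxy = Σxy − (Σx)(Σy)/n = 4671.7 − 4180.8 = 490.9
Syy = Σy² − (Σy)²/n = 2647.16 − 2298.368 = 348.792
R² = Sxy²/(Sxx·Syy) = (490.9)²/(744·348.792) = 0.928638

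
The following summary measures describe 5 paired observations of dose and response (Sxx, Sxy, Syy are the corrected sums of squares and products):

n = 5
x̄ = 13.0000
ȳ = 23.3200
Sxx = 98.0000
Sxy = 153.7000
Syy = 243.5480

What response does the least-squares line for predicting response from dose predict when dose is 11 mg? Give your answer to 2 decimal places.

b = Sxy/Sxx = 153.7/98 = 1.568367
a = ȳ − b·x̄ = 23.32 − 1.568367·13 = 2.931224
ŷ(11) = a + b·11 = 2.931224 + 1.568367·11 = 20.183265

20.18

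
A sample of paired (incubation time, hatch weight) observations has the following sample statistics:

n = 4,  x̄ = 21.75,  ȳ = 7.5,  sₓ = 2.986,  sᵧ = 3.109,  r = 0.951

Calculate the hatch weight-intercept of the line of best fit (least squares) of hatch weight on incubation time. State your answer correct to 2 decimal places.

b = r · sᵧ/sₓ = 0.951 · 3.109/2.986 = 0.990174
a = ȳ − b·x̄ = 7.5 − 0.990174·21.75 = -14.036280

-14.04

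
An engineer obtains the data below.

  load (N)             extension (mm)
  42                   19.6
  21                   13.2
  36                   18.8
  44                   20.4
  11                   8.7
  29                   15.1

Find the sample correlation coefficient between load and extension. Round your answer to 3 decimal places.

0.992

n = 6, Σx = 183, Σy = 95.8, Σxy = 3208.4, Σx² = 6399, Σy² = 1631.7
Sxx = Σx² − (Σx)²/n = 6399 − 5581.5 = 817.5
Sxy = Σxy − (Σx)(Σy)/n = 3208.4 − 2921.9 = 286.5
Syy = Σy² − (Σy)²/n = 1631.7 − 1529.606667 = 102.093333
r = Sxy/√(Sxx·Syy) = 286.5/√(83461.3) = 286.5/288.896694 = 0.991704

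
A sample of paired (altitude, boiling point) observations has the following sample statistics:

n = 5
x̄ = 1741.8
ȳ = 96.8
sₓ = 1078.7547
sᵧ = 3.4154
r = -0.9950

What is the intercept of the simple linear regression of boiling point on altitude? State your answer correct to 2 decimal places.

102.29

b = r · sᵧ/sₓ = -0.995 · 3.4154/1078.7547 = -0.003150
a = ȳ − b·x̄ = 96.8 − (-0.003150)·1741.8 = 102.287067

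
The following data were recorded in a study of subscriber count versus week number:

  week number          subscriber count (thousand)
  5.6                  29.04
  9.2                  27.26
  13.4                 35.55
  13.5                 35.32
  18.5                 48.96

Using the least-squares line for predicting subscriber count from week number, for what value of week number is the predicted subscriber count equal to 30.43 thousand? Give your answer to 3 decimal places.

9.030

n = 5, Σx = 60.2, Σy = 176.13, Σxy = 2272.366, Σx² = 820.06
Sxx = Σx² − (Σx)²/n = 820.06 − 724.808 = 95.252
Sxy = Σxy − (Σx)(Σy)/n = 2272.366 − 2120.6052 = 151.7608
b = Sxy/Sxx = 151.7608/95.252 = 1.593256
a = ȳ − b·x̄ = 35.226 − 1.593256·12.04 = 16.043200
Set a + b·x = 30.43: x = (30.43 − 16.043200) / 1.593256 = 9.029812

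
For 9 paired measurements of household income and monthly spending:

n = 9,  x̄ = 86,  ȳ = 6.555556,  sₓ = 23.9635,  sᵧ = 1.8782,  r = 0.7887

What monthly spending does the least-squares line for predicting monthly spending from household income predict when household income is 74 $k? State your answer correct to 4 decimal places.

b = r · sᵧ/sₓ = 0.7887 · 1.8782/23.9635 = 0.061816
a = ȳ − b·x̄ = 6.555556 − 0.061816·86 = 1.239349
ŷ(74) = a + b·74 = 1.239349 + 0.061816·74 = 5.813760

5.8138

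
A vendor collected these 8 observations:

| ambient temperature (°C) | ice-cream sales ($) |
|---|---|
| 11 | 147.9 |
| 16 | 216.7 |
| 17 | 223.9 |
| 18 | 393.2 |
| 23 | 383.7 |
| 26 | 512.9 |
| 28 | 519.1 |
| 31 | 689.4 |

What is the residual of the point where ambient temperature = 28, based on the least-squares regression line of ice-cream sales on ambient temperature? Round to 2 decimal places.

n = 8, Σx = 170, Σy = 3086.8, Σxy = 74044.7, Σx² = 3940
Sxx = Σx² − (Σx)²/n = 3940 − 3612.5 = 327.5
Sxy = Σxy − (Σx)(Σy)/n = 74044.7 − 65594.5 = 8450.2
b = Sxy/Sxx = 8450.2/327.5 = 25.802137
a = ȳ − b·x̄ = 385.85 − 25.802137·21.25 = -162.445420
ŷ(28) = -162.445420 + 25.802137·28 = 560.014427
residual = y − ŷ = 519.1 − 560.014427 = -40.914427

-40.91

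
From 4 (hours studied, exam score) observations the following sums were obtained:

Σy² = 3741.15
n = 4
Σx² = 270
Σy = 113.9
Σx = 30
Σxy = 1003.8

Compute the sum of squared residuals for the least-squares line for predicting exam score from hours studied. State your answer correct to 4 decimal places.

0.8430

Sxx = Σx² − (Σx)²/n = 270 − 225 = 45
Sxy = Σxy − (Σx)(Σy)/n = 1003.8 − 854.25 = 149.55
Syy = Σy² − (Σy)²/n = 3741.15 − 3243.3025 = 497.8475
b = Sxy/Sxx = 149.55/45 = 3.323333
SSE = Syy − b·Sxy = 497.8475 − 3.323333·149.55 = 0.843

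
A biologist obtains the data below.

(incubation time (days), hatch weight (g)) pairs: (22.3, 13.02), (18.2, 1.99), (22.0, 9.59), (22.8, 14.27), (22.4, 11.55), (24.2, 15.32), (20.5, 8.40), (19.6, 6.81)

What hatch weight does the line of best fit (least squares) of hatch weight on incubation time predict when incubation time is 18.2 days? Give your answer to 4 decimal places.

n = 8, Σx = 172, Σy = 80.95, Σxy = 1798.04, Σx² = 3724.18
Sxx = Σx² − (Σx)²/n = 3724.18 − 3698 = 26.18
Sxy = Σxy − (Σx)(Σy)/n = 1798.04 − 1740.425 = 57.615
b = Sxy/Sxx = 57.615/26.18 = 2.200726
a = ȳ − b·x̄ = 10.11875 − 2.200726·21.5 = -37.196854
ŷ(18.2) = a + b·18.2 = -37.196854 + 2.200726·18.2 = 2.856355

2.8564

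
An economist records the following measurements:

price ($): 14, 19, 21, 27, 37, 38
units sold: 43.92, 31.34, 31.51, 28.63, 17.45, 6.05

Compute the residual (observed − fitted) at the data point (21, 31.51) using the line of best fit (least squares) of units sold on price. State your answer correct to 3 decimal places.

n = 6, Σx = 156, Σy = 158.9, Σxy = 3520.61, Σx² = 4540
Sxx = Σx² − (Σx)²/n = 4540 − 4056 = 484
Sxy = Σxy − (Σx)(Σy)/n = 3520.61 − 4131.4 = -610.79
b = Sxy/Sxx = -610.79/484 = -1.261963
a = ȳ − b·x̄ = 26.483333 − (-1.261963)·26 = 59.294366
ŷ(21) = 59.294366 + (-1.261963)·21 = 32.793147
residual = y − ŷ = 31.51 − 32.793147 = -1.283147

-1.283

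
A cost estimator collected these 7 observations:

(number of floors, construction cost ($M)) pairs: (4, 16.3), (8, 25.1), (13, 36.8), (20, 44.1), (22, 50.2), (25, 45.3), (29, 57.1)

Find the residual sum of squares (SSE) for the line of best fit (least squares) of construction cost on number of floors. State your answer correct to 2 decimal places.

n = 7, Σx = 121, Σy = 274.9, Σxy = 5519.2, Σx² = 2599, Σy² = 12027.29
Sxx = Σx² − (Σx)²/n = 2599 − 2091.571429 = 507.428571
Sxy = Σxy − (Σx)(Σy)/n = 5519.2 − 4751.842857 = 767.357143
Syy = Σy² − (Σy)²/n = 12027.29 − 10795.715714 = 1231.574286
b = Sxy/Sxx = 767.357143/507.428571 = 1.512247
SSE = Syy − b·Sxy = 1231.574286 − 1.512247·767.357143 = 71.141039

71.14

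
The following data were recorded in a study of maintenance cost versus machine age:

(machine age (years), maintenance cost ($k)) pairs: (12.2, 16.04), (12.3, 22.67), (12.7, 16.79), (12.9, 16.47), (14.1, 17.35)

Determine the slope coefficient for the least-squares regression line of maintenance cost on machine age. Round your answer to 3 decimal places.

-0.869

n = 5, Σx = 64.2, Σy = 89.32, Σxy = 1144.86, Σx² = 826.64
Sxx = Σx² − (Σx)²/n = 826.64 − 824.328 = 2.312
Sxy = Σxy − (Σx)(Σy)/n = 1144.86 − 1146.8688 = -2.0088
b = Sxy/Sxx = -2.0088/2.312 = -0.868858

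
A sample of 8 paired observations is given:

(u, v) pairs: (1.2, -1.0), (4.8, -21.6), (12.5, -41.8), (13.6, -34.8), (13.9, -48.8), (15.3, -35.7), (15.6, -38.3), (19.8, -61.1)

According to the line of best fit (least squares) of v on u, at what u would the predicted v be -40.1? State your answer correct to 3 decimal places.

n = 8, Σx = 96.7, Σy = -283.1, Σxy = -4132.45, Σx² = 1428.39
Sxx = Σx² − (Σx)²/n = 1428.39 − 1168.86125 = 259.52875
Sxy = Σxy − (Σx)(Σy)/n = -4132.45 − (-3421.97125) = -710.47875
b = Sxy/Sxx = -710.47875/259.52875 = -2.737572
a = ȳ − b·x̄ = -35.3875 − (-2.737572)·12.0875 = -2.297093
Set a + b·x = -40.1: x = (-40.1 − (-2.297093)) / (-2.737572) = 13.808916

13.809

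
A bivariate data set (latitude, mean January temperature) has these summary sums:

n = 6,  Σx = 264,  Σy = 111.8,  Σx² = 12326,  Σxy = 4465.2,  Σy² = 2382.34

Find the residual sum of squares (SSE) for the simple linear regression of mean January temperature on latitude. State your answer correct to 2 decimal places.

8.83

Sxx = Σx² − (Σx)²/n = 12326 − 11616 = 710
Sxy = Σxy − (Σx)(Σy)/n = 4465.2 − 4919.2 = -454
Syy = Σy² − (Σy)²/n = 2382.34 − 2083.206667 = 299.133333
b = Sxy/Sxx = -454/710 = -0.639437
SSE = Syy − b·Sxy = 299.133333 − (-0.639437)·(-454) = 8.829108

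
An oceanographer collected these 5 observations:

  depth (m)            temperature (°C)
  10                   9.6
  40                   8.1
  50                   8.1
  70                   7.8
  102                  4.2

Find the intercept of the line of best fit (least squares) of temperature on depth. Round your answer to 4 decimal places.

n = 5, Σx = 272, Σy = 37.8, Σxy = 1799.4, Σx² = 19504
Sxx = Σx² − (Σx)²/n = 19504 − 14796.8 = 4707.2
Sxy = Σxy − (Σx)(Σy)/n = 1799.4 − 2056.32 = -256.92
b = Sxy/Sxx = -256.92/4707.2 = -0.054580
a = ȳ − b·x̄ = 7.56 − (-0.054580)·54.4 = 10.529164

10.5292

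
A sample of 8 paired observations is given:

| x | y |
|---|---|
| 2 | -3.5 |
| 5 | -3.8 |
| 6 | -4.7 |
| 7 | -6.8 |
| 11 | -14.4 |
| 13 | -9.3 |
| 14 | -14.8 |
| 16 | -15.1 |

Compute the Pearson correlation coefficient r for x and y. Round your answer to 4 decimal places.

n = 8, Σx = 74, Σy = -72.4, Σxy = -829.9, Σx² = 856, Σy² = 835.92
Sxx = Σx² − (Σx)²/n = 856 − 684.5 = 171.5
Sxy = Σxy − (Σx)(Σy)/n = -829.9 − (-669.7) = -160.2
Syy = Σy² − (Σy)²/n = 835.92 − 655.22 = 180.7
r = Sxy/√(Sxx·Syy) = -160.2/√(30990.05) = -160.2/176.039910 = -0.910021

-0.9100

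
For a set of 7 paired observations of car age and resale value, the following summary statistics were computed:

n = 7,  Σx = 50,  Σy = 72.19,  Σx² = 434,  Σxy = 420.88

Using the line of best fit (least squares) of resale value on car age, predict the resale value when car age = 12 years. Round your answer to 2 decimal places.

4.32

Sxx = Σx² − (Σx)²/n = 434 − 357.142857 = 76.857143
Sxy = Σxy − (Σx)(Σy)/n = 420.88 − 515.642857 = -94.762857
b = Sxy/Sxx = -94.762857/76.857143 = -1.232974
a = ȳ − b·x̄ = 10.312857 − (-1.232974)·7.142857 = 19.119814
ŷ(12) = a + b·12 = 19.119814 + (-1.232974)·12 = 4.324126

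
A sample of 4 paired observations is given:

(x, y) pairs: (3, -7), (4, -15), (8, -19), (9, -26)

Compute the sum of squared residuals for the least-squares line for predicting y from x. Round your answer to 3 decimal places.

n = 4, Σx = 24, Σy = -67, Σxy = -467, Σx² = 170, Σy² = 1311
Sxx = Σx² − (Σx)²/n = 170 − 144 = 26
Sxy = Σxy − (Σx)(Σy)/n = -467 − (-402) = -65
Syy = Σy² − (Σy)²/n = 1311 − 1122.25 = 188.75
b = Sxy/Sxx = -65/26 = -2.5
SSE = Syy − b·Sxy = 188.75 − (-2.5)·(-65) = 26.25

26.250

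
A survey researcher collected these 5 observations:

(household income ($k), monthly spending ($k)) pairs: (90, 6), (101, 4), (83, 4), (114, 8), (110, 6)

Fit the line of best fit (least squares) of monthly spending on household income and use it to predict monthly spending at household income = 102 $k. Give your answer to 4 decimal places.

5.8074

n = 5, Σx = 498, Σy = 28, Σxy = 2848, Σx² = 50286
Sxx = Σx² − (Σx)²/n = 50286 − 49600.8 = 685.2
Sxy = Σxy − (Σx)(Σy)/n = 2848 − 2788.8 = 59.2
b = Sxy/Sxx = 59.2/685.2 = 0.086398
a = ȳ − b·x̄ = 5.6 − 0.086398·99.6 = -3.005254
ŷ(102) = a + b·102 = -3.005254 + 0.086398·102 = 5.807356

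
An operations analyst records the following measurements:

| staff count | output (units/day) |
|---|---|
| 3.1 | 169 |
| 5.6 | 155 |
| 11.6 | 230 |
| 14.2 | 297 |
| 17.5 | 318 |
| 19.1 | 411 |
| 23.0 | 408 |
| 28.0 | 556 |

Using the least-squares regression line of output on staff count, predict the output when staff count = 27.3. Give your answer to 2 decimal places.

n = 8, Σx = 122.1, Σy = 2544, Σxy = 46644.4, Σx² = 2361.23
Sxx = Σx² − (Σx)²/n = 2361.23 − 1863.55125 = 497.67875
Sxy = Σxy − (Σx)(Σy)/n = 46644.4 − 38827.8 = 7816.6
b = Sxy/Sxx = 7816.6/497.67875 = 15.706116
a = ȳ − b·x̄ = 318 − 15.706116·15.2625 = 78.285410
ŷ(27.3) = a + b·27.3 = 78.285410 + 15.706116·27.3 = 507.062367

507.06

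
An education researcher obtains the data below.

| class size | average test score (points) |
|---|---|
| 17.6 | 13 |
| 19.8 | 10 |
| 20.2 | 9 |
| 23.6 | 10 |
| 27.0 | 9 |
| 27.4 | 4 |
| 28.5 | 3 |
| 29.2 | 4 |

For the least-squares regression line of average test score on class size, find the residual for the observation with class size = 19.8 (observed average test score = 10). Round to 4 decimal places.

n = 8, Σx = 193.3, Σy = 62, Σxy = 1399.5, Σx² = 4811.45
Sxx = Σx² − (Σx)²/n = 4811.45 − 4670.61125 = 140.83875
Sxy = Σxy − (Σx)(Σy)/n = 1399.5 − 1498.075 = -98.575
b = Sxy/Sxx = -98.575/140.83875 = -0.699914
a = ȳ − b·x̄ = 7.75 − (-0.699914)·24.1625 = 24.661670
ŷ(19.8) = 24.661670 + (-0.699914)·19.8 = 10.803374
residual = y − ŷ = 10 − 10.803374 = -0.803374

-0.8034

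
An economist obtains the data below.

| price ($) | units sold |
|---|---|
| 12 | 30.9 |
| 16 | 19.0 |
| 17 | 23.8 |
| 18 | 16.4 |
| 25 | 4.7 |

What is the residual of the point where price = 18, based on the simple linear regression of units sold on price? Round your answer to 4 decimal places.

n = 5, Σx = 88, Σy = 94.8, Σxy = 1492.1, Σx² = 1638
Sxx = Σx² − (Σx)²/n = 1638 − 1548.8 = 89.2
Sxy = Σxy − (Σx)(Σy)/n = 1492.1 − 1668.48 = -176.38
b = Sxy/Sxx = -176.38/89.2 = -1.977354
a = ȳ − b·x̄ = 18.96 − (-1.977354)·17.6 = 53.761435
ŷ(18) = 53.761435 + (-1.977354)·18 = 18.169058
residual = y − ŷ = 16.4 − 18.169058 = -1.769058

-1.7691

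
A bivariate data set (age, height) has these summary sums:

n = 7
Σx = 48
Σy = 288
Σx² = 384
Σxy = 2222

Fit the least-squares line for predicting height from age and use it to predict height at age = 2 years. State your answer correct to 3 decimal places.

19.260

Sxx = Σx² − (Σx)²/n = 384 − 329.142857 = 54.857143
Sxy = Σxy − (Σx)(Σy)/n = 2222 − 1974.857143 = 247.142857
b = Sxy/Sxx = 247.142857/54.857143 = 4.505208
a = ȳ − b·x̄ = 41.142857 − 4.505208·6.857143 = 10.25
ŷ(2) = a + b·2 = 10.25 + 4.505208·2 = 19.260417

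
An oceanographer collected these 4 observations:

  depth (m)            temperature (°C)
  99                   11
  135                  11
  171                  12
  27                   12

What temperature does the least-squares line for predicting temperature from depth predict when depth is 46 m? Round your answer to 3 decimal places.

n = 4, Σx = 432, Σy = 46, Σxy = 4950, Σx² = 57996
Sxx = Σx² − (Σx)²/n = 57996 − 46656 = 11340
Sxy = Σxy − (Σx)(Σy)/n = 4950 − 4968 = -18
b = Sxy/Sxx = -18/11340 = -0.001587
a = ȳ − b·x̄ = 11.5 − (-0.001587)·108 = 11.671429
ŷ(46) = a + b·46 = 11.671429 + (-0.001587)·46 = 11.598413

11.598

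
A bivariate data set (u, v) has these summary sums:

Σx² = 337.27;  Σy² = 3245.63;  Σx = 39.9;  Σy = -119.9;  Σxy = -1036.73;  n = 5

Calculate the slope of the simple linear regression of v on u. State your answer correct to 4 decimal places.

-4.2362

Sxx = Σx² − (Σx)²/n = 337.27 − 318.402 = 18.868
Sxy = Σxy − (Σx)(Σy)/n = -1036.73 − (-956.802) = -79.928
b = Sxy/Sxx = -79.928/18.868 = -4.236167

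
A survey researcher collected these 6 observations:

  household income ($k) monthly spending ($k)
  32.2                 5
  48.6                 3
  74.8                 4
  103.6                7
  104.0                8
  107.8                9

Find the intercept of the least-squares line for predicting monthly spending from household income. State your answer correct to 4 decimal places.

n = 6, Σx = 471, Σy = 36, Σxy = 3133.4, Σx² = 42163.64
Sxx = Σx² − (Σx)²/n = 42163.64 − 36973.5 = 5190.14
Sxy = Σxy − (Σx)(Σy)/n = 3133.4 − 2826 = 307.4
b = Sxy/Sxx = 307.4/5190.14 = 0.059228
a = ȳ − b·x̄ = 6 − 0.059228·78.5 = 1.350626

1.3506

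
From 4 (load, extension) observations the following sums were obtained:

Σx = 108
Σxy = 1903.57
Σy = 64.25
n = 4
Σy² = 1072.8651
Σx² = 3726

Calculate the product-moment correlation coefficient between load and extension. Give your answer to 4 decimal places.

Sxx = Σx² − (Σx)²/n = 3726 − 2916 = 810
Sxy = Σxy − (Σx)(Σy)/n = 1903.57 − 1734.75 = 168.82
Syy = Σy² − (Σy)²/n = 1072.8651 − 1032.015625 = 40.849475
r = Sxy/√(Sxx·Syy) = 168.82/√(33088.07475) = 168.82/181.901277 = 0.928086

0.9281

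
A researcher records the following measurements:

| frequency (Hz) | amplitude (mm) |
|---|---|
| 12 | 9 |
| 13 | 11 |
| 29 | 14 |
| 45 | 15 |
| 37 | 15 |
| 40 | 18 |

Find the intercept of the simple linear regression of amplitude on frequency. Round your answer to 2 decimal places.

n = 6, Σx = 176, Σy = 82, Σxy = 2607, Σx² = 6148
Sxx = Σx² − (Σx)²/n = 6148 − 5162.666667 = 985.333333
Sxy = Σxy − (Σx)(Σy)/n = 2607 − 2405.333333 = 201.666667
b = Sxy/Sxx = 201.666667/985.333333 = 0.204668
a = ȳ − b·x̄ = 13.666667 − 0.204668·29.333333 = 7.663058

7.66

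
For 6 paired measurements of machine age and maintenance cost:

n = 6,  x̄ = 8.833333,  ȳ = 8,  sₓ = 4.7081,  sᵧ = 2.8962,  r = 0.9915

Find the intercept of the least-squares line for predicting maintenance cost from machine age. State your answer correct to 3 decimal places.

2.612

b = r · sᵧ/sₓ = 0.9915 · 2.8962/4.7081 = 0.609924
a = ȳ − b·x̄ = 8 − 0.609924·8.833333 = 2.612340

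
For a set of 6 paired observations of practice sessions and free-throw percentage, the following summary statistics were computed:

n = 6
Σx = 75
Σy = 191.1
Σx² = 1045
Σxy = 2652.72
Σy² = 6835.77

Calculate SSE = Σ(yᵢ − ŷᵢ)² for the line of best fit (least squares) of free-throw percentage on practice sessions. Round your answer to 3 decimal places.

101.047

Sxx = Σx² − (Σx)²/n = 1045 − 937.5 = 107.5
Sxy = Σxy − (Σx)(Σy)/n = 2652.72 − 2388.75 = 263.97
Syy = Σy² − (Σy)²/n = 6835.77 − 6086.535 = 749.235
b = Sxy/Sxx = 263.97/107.5 = 2.455535
SSE = Syy − b·Sxy = 749.235 − 2.455535·263.97 = 101.047457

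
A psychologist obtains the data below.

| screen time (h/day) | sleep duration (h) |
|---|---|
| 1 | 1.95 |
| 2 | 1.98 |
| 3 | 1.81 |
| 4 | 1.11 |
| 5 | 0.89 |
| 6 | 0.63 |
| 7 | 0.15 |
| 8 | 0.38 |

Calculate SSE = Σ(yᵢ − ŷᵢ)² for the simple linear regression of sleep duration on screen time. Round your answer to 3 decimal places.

n = 8, Σx = 36, Σy = 8.9, Σxy = 28.1, Σx² = 204, Σy² = 13.587
Sxx = Σx² − (Σx)²/n = 204 − 162 = 42
Sxy = Σxy − (Σx)(Σy)/n = 28.1 − 40.05 = -11.95
Syy = Σy² − (Σy)²/n = 13.587 − 9.90125 = 3.68575
b = Sxy/Sxx = -11.95/42 = -0.284524
SSE = Syy − b·Sxy = 3.68575 − (-0.284524)·(-11.95) = 0.285690

0.286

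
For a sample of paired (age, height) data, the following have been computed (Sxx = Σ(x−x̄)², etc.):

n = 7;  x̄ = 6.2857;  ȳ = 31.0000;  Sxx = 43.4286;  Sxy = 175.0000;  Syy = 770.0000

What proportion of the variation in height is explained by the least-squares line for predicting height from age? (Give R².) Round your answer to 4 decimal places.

R² = Sxy²/(Sxx·Syy) = (175)²/(43.4286·770) = 0.915819

0.9158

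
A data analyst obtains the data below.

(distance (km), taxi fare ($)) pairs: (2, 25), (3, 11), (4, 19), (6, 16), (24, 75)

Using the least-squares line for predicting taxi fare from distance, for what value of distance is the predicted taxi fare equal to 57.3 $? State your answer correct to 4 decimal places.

n = 5, Σx = 39, Σy = 146, Σxy = 2055, Σx² = 641
Sxx = Σx² − (Σx)²/n = 641 − 304.2 = 336.8
Sxy = Σxy − (Σx)(Σy)/n = 2055 − 1138.8 = 916.2
b = Sxy/Sxx = 916.2/336.8 = 2.720309
a = ȳ − b·x̄ = 29.2 − 2.720309·7.8 = 7.981591
Set a + b·x = 57.3: x = (57.3 − 7.981591) / 2.720309 = 18.129710

18.1297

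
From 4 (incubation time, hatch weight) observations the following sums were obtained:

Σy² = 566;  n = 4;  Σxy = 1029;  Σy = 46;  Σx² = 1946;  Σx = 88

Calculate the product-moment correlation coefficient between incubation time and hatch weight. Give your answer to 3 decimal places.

0.884

Sxx = Σx² − (Σx)²/n = 1946 − 1936 = 10
Sxy = Σxy − (Σx)(Σy)/n = 1029 − 1012 = 17
Syy = Σy² − (Σy)²/n = 566 − 529 = 37
r = Sxy/√(Sxx·Syy) = 17/√(370) = 17/19.235384 = 0.883788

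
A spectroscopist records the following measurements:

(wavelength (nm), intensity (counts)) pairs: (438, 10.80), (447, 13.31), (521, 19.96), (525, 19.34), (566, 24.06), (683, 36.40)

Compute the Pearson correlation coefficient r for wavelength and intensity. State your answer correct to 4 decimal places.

n = 6, Σx = 3180, Σy = 123.87, Σxy = 69711.79, Σx² = 1725564, Σy² = 2970.0769
Sxx = Σx² − (Σx)²/n = 1725564 − 1685400 = 40164
Sxy = Σxy − (Σx)(Σy)/n = 69711.79 − 65651.1 = 4060.69
Syy = Σy² − (Σy)²/n = 2970.0769 − 2557.29615 = 412.78075
r = Sxy/√(Sxx·Syy) = 4060.69/√(16578926.043) = 4060.69/4071.722737 = 0.997290

0.9973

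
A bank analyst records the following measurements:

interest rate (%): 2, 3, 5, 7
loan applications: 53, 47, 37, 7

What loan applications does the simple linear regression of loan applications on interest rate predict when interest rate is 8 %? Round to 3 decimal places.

2.695

n = 4, Σx = 17, Σy = 144, Σxy = 481, Σx² = 87
Sxx = Σx² − (Σx)²/n = 87 − 72.25 = 14.75
Sxy = Σxy − (Σx)(Σy)/n = 481 − 612 = -131
b = Sxy/Sxx = -131/14.75 = -8.881356
a = ȳ − b·x̄ = 36 − (-8.881356)·4.25 = 73.745763
ŷ(8) = a + b·8 = 73.745763 + (-8.881356)·8 = 2.694915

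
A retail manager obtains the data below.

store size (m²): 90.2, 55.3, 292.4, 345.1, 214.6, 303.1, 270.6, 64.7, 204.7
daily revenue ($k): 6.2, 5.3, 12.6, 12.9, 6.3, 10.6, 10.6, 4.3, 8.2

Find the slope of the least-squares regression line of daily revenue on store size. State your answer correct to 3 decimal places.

0.027

n = 9, Σx = 1840.7, Σy = 77, Σxy = 18378.31, Σx² = 473021.21
Sxx = Σx² − (Σx)²/n = 473021.21 − 376464.054444 = 96557.155556
Sxy = Σxy − (Σx)(Σy)/n = 18378.31 − 15748.211111 = 2630.098889
b = Sxy/Sxx = 2630.098889/96557.155556 = 0.027239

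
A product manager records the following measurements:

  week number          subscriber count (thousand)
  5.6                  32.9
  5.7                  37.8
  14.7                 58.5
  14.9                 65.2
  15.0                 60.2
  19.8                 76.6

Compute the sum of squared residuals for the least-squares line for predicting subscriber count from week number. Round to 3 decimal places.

n = 6, Σx = 75.7, Σy = 331.2, Σxy = 4650.81, Σx² = 1118.99, Σy² = 19676.14
Sxx = Σx² − (Σx)²/n = 1118.99 − 955.081667 = 163.908333
Sxy = Σxy − (Σx)(Σy)/n = 4650.81 − 4178.64 = 472.17
Syy = Σy² − (Σy)²/n = 19676.14 − 18282.24 = 1393.9
b = Sxy/Sxx = 472.17/163.908333 = 2.880696
SSE = Syy − b·Sxy = 1393.9 − 2.880696·472.17 = 33.722001

33.722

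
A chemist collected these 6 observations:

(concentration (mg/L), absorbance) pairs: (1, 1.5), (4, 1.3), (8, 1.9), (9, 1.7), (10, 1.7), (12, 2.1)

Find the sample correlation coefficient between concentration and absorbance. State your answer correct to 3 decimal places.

0.797

n = 6, Σx = 44, Σy = 10.2, Σxy = 79.4, Σx² = 406, Σy² = 17.74
Sxx = Σx² − (Σx)²/n = 406 − 322.666667 = 83.333333
Sxy = Σxy − (Σx)(Σy)/n = 79.4 − 74.8 = 4.6
Syy = Σy² − (Σy)²/n = 17.74 − 17.34 = 0.4
r = Sxy/√(Sxx·Syy) = 4.6/√(33.333333) = 4.6/5.773503 = 0.796743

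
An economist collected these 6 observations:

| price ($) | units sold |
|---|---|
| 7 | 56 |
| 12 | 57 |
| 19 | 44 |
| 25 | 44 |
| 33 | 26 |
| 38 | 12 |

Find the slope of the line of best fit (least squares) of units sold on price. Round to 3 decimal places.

n = 6, Σx = 134, Σy = 239, Σxy = 4326, Σx² = 3712
Sxx = Σx² − (Σx)²/n = 3712 − 2992.666667 = 719.333333
Sxy = Σxy − (Σx)(Σy)/n = 4326 − 5337.666667 = -1011.666667
b = Sxy/Sxx = -1011.666667/719.333333 = -1.406395

-1.406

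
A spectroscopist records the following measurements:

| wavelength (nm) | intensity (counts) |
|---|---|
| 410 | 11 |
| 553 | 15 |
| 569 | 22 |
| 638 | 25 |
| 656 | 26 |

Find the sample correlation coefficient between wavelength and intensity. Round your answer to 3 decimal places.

n = 5, Σx = 2826, Σy = 99, Σxy = 58329, Σx² = 1635050, Σy² = 2131
Sxx = Σx² − (Σx)²/n = 1635050 − 1597255.2 = 37794.8
Sxy = Σxy − (Σx)(Σy)/n = 58329 − 55954.8 = 2374.2
Syy = Σy² − (Σy)²/n = 2131 − 1960.2 = 170.8
r = Sxy/√(Sxx·Syy) = 2374.2/√(6455351.84) = 2374.2/2540.738444 = 0.934453

0.934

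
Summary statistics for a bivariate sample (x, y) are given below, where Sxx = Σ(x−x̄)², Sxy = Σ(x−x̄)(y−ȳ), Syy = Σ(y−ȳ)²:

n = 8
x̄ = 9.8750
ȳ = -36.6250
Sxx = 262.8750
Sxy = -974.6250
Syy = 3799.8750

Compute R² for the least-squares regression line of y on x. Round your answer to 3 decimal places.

0.951

R² = Sxy²/(Sxx·Syy) = (-974.625)²/(262.875·3799.875) = 0.950947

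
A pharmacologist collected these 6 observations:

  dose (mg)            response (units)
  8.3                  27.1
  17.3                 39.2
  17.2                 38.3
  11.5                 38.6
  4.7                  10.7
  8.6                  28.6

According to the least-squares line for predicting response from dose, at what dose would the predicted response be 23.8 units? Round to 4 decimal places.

7.7490

n = 6, Σx = 67.6, Σy = 182.5, Σxy = 2302, Σx² = 892.32
Sxx = Σx² − (Σx)²/n = 892.32 − 761.626667 = 130.693333
Sxy = Σxy − (Σx)(Σy)/n = 2302 − 2056.166667 = 245.833333
b = Sxy/Sxx = 245.833333/130.693333 = 1.880994
a = ȳ − b·x̄ = 30.416667 − 1.880994·11.266667 = 9.224138
Set a + b·x = 23.8: x = (23.8 − 9.224138) / 1.880994 = 7.749022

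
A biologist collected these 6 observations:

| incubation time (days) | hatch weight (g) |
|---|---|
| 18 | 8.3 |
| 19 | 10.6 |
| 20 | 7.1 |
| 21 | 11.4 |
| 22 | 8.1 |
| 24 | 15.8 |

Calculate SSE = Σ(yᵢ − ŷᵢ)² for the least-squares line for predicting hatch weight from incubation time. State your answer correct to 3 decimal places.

28.440

n = 6, Σx = 124, Σy = 61.3, Σxy = 1289.6, Σx² = 2586, Σy² = 676.87
Sxx = Σx² − (Σx)²/n = 2586 − 2562.666667 = 23.333333
Sxy = Σxy − (Σx)(Σy)/n = 1289.6 − 1266.866667 = 22.733333
Syy = Σy² − (Σy)²/n = 676.87 − 626.281667 = 50.588333
b = Sxy/Sxx = 22.733333/23.333333 = 0.974286
SSE = Syy − b·Sxy = 50.588333 − 0.974286·22.733333 = 28.439571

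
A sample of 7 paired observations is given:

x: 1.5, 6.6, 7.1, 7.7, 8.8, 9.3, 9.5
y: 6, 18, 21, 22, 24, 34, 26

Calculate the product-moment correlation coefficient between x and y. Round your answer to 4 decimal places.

n = 7, Σx = 50.5, Σy = 151, Σxy = 1220.7, Σx² = 409.69, Σy² = 3693
Sxx = Σx² − (Σx)²/n = 409.69 − 364.321429 = 45.368571
Sxy = Σxy − (Σx)(Σy)/n = 1220.7 − 1089.357143 = 131.342857
Syy = Σy² − (Σy)²/n = 3693 − 3257.285714 = 435.714286
r = Sxy/√(Sxx·Syy) = 131.342857/√(19767.734694) = 131.342857/140.597776 = 0.934174

0.9342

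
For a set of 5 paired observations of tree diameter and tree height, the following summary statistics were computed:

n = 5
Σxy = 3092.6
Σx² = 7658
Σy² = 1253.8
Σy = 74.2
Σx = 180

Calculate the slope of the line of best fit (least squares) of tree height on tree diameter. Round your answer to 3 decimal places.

0.358

Sxx = Σx² − (Σx)²/n = 7658 − 6480 = 1178
Sxy = Σxy − (Σx)(Σy)/n = 3092.6 − 2671.2 = 421.4
b = Sxy/Sxx = 421.4/1178 = 0.357725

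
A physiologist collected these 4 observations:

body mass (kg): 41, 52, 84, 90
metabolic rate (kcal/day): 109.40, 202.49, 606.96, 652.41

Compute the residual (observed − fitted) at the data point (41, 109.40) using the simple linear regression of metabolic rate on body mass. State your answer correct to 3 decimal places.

n = 4, Σx = 267, Σy = 1571.26, Σxy = 124716.42, Σx² = 19541
Sxx = Σx² − (Σx)²/n = 19541 − 17822.25 = 1718.75
Sxy = Σxy − (Σx)(Σy)/n = 124716.42 − 104881.605 = 19834.815
b = Sxy/Sxx = 19834.815/1718.75 = 11.540256
a = ȳ − b·x̄ = 392.815 − 11.540256·66.75 = -377.497088
ŷ(41) = -377.497088 + 11.540256·41 = 95.653408
residual = y − ŷ = 109.40 − 95.653408 = 13.746592

13.747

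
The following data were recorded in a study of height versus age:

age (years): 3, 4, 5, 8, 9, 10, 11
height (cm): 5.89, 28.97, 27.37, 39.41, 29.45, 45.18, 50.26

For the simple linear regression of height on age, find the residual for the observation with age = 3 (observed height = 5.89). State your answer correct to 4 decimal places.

-9.7670

n = 7, Σx = 50, Σy = 226.53, Σxy = 1855.39, Σx² = 416
Sxx = Σx² − (Σx)²/n = 416 − 357.142857 = 58.857143
Sxy = Σxy − (Σx)(Σy)/n = 1855.39 − 1618.071429 = 237.318571
b = Sxy/Sxx = 237.318571/58.857143 = 4.032112
a = ȳ − b·x̄ = 32.361429 − 4.032112·7.142857 = 3.560631
ŷ(3) = 3.560631 + 4.032112·3 = 15.656966
residual = y − ŷ = 5.89 − 15.656966 = -9.766966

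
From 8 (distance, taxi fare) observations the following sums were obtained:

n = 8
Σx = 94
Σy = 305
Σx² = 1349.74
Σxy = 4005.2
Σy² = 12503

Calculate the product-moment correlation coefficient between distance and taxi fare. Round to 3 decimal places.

Sxx = Σx² − (Σx)²/n = 1349.74 − 1104.5 = 245.24
Sxy = Σxy − (Σx)(Σy)/n = 4005.2 − 3583.75 = 421.45
Syy = Σy² − (Σy)²/n = 12503 − 11628.125 = 874.875
r = Sxy/√(Sxx·Syy) = 421.45/√(214554.345) = 421.45/463.200113 = 0.909866

0.910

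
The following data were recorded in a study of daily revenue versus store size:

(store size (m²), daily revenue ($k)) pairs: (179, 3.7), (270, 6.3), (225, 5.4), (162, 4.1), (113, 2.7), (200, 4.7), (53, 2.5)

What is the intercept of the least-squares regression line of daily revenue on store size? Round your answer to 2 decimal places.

1.03

n = 7, Σx = 1202, Σy = 29.4, Σxy = 5620.1, Σx² = 237388
Sxx = Σx² − (Σx)²/n = 237388 − 206400.571429 = 30987.428571
Sxy = Σxy − (Σx)(Σy)/n = 5620.1 − 5048.4 = 571.7
b = Sxy/Sxx = 571.7/30987.428571 = 0.018449
a = ȳ − b·x̄ = 4.2 − 0.018449·171.714286 = 1.031971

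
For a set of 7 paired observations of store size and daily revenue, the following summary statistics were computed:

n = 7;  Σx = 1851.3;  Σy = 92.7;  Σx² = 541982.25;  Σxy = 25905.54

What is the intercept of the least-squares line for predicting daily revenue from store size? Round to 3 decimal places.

6.228

Sxx = Σx² − (Σx)²/n = 541982.25 − 489615.955714 = 52366.294286
Sxy = Σxy − (Σx)(Σy)/n = 25905.54 − 24516.501429 = 1389.038571
b = Sxy/Sxx = 1389.038571/52366.294286 = 0.026525
a = ȳ − b·x̄ = 13.242857 − 0.026525·264.471429 = 6.227638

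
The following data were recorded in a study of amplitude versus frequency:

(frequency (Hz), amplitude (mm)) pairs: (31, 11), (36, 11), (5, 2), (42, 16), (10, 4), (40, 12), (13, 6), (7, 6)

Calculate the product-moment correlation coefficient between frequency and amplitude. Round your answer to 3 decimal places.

0.952

n = 8, Σx = 184, Σy = 68, Σxy = 2059, Σx² = 5964, Σy² = 734
Sxx = Σx² − (Σx)²/n = 5964 − 4232 = 1732
Sxy = Σxy − (Σx)(Σy)/n = 2059 − 1564 = 495
Syy = Σy² − (Σy)²/n = 734 − 578 = 156
r = Sxy/√(Sxx·Syy) = 495/√(270192) = 495/519.799962 = 0.952289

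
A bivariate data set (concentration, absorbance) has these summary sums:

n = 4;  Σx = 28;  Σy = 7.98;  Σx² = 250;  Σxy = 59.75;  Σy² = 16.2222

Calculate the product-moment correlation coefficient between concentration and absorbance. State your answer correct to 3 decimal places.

0.963

Sxx = Σx² − (Σx)²/n = 250 − 196 = 54
Sxy = Σxy − (Σx)(Σy)/n = 59.75 − 55.86 = 3.89
Syy = Σy² − (Σy)²/n = 16.2222 − 15.9201 = 0.3021
r = Sxy/√(Sxx·Syy) = 3.89/√(16.3134) = 3.89/4.038985 = 0.963113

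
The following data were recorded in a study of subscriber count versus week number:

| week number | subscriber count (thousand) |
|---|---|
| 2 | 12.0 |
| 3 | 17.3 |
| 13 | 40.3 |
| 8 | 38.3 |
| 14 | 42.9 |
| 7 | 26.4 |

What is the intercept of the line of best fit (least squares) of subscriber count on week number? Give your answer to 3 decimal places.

10.176

n = 6, Σx = 47, Σy = 177.2, Σxy = 1691.6, Σx² = 491
Sxx = Σx² − (Σx)²/n = 491 − 368.166667 = 122.833333
Sxy = Σxy − (Σx)(Σy)/n = 1691.6 − 1388.066667 = 303.533333
b = Sxy/Sxx = 303.533333/122.833333 = 2.471099
a = ȳ − b·x̄ = 29.533333 − 2.471099·7.833333 = 10.176391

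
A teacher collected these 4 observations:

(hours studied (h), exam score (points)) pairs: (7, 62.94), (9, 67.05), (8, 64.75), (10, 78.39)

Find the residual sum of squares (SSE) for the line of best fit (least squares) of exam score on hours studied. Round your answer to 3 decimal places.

26.360

n = 4, Σx = 34, Σy = 273.13, Σxy = 2345.93, Σx² = 294, Σy² = 18794.7007
Sxx = Σx² − (Σx)²/n = 294 − 289 = 5
Sxy = Σxy − (Σx)(Σy)/n = 2345.93 − 2321.605 = 24.325
Syy = Σy² − (Σy)²/n = 18794.7007 − 18649.999225 = 144.701475
b = Sxy/Sxx = 24.325/5 = 4.865
SSE = Syy − b·Sxy = 144.701475 − 4.865·24.325 = 26.36035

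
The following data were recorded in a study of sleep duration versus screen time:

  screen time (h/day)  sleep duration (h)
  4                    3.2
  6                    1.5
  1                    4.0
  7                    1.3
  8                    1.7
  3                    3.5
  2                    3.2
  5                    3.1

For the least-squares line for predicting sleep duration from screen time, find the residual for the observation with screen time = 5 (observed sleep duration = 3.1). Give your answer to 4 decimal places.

0.6012

n = 8, Σx = 36, Σy = 21.5, Σxy = 80.9, Σx² = 204
Sxx = Σx² − (Σx)²/n = 204 − 162 = 42
Sxy = Σxy − (Σx)(Σy)/n = 80.9 − 96.75 = -15.85
b = Sxy/Sxx = -15.85/42 = -0.377381
a = ȳ − b·x̄ = 2.6875 − (-0.377381)·4.5 = 4.385714
ŷ(5) = 4.385714 + (-0.377381)·5 = 2.498810
residual = y − ŷ = 3.1 − 2.498810 = 0.601190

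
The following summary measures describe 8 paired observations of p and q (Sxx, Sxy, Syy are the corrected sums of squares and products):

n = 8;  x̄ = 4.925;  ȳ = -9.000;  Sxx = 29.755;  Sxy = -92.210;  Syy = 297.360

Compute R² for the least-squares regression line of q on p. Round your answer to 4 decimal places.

R² = Sxy²/(Sxx·Syy) = (-92.21)²/(29.755·297.36) = 0.960978

0.9610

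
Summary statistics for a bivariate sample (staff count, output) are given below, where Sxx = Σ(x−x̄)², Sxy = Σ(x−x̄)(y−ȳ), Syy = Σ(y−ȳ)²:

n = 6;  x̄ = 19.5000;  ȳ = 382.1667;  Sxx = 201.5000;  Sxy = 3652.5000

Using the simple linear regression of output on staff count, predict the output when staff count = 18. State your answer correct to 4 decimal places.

b = Sxy/Sxx = 3652.5/201.5 = 18.126551
a = ȳ − b·x̄ = 382.1667 − 18.126551·19.5 = 28.698958
ŷ(18) = a + b·18 = 28.698958 + 18.126551·18 = 354.976874

354.9769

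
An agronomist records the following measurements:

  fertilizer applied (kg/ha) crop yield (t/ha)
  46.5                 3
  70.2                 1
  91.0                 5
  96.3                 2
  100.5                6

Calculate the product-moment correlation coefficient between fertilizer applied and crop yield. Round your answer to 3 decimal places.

0.456

n = 5, Σx = 404.5, Σy = 17, Σxy = 1460.3, Σx² = 34745.23, Σy² = 75
Sxx = Σx² − (Σx)²/n = 34745.23 − 32724.05 = 2021.18
Sxy = Σxy − (Σx)(Σy)/n = 1460.3 − 1375.3 = 85
Syy = Σy² − (Σy)²/n = 75 − 57.8 = 17.2
r = Sxy/√(Sxx·Syy) = 85/√(34764.296) = 85/186.451860 = 0.455882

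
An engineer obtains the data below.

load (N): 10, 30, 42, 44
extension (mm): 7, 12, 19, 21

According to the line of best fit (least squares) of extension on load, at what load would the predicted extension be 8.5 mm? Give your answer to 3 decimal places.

15.934

n = 4, Σx = 126, Σy = 59, Σxy = 2152, Σx² = 4700
Sxx = Σx² − (Σx)²/n = 4700 − 3969 = 731
Sxy = Σxy − (Σx)(Σy)/n = 2152 − 1858.5 = 293.5
b = Sxy/Sxx = 293.5/731 = 0.401505
a = ȳ − b·x̄ = 14.75 − 0.401505·31.5 = 2.102599
Set a + b·x = 8.5: x = (8.5 − 2.102599) / 0.401505 = 15.933560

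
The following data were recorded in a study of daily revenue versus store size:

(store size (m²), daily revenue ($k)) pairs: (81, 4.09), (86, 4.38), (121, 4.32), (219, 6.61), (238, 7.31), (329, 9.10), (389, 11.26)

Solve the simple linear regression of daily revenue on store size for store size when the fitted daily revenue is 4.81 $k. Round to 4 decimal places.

123.7907

n = 7, Σx = 1463, Σy = 47.07, Σxy = 11792.1, Σx² = 392765
Sxx = Σx² − (Σx)²/n = 392765 − 305767 = 86998
Sxy = Σxy − (Σx)(Σy)/n = 11792.1 − 9837.63 = 1954.47
b = Sxy/Sxx = 1954.47/86998 = 0.022466
a = ȳ − b·x̄ = 6.724286 − 0.022466·209 = 2.028957
Set a + b·x = 4.81: x = (4.81 − 2.028957) / 0.022466 = 123.790696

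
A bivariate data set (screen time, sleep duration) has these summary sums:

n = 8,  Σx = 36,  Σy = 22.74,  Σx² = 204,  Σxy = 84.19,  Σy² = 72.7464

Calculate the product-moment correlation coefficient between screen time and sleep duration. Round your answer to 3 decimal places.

-0.983

Sxx = Σx² − (Σx)²/n = 204 − 162 = 42
Sxy = Σxy − (Σx)(Σy)/n = 84.19 − 102.33 = -18.14
Syy = Σy² − (Σy)²/n = 72.7464 − 64.63845 = 8.10795
r = Sxy/√(Sxx·Syy) = -18.14/√(340.5339) = -18.14/18.453561 = -0.983008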